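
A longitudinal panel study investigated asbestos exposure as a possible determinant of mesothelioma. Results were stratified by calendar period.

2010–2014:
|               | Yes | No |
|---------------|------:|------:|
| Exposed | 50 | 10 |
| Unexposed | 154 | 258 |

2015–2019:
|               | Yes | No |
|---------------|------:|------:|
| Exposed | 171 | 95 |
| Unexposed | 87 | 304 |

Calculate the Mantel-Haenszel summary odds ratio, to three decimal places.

OR_MH = Σ(aᵢdᵢ/nᵢ) / Σ(bᵢcᵢ/nᵢ), where nᵢ is the stratum total.
Stratum 1 (2010–2014): n = 472; a·d/n = 50·258/472 = 27.3305; b·c/n = 10·154/472 = 3.2627
Stratum 2 (2015–2019): n = 657; a·d/n = 171·304/657 = 79.1233; b·c/n = 95·87/657 = 12.5799
OR_MH = (27.3305 + 79.1233) / (3.2627 + 12.5799) = 106.4538 / 15.8426 = 6.71946

6.719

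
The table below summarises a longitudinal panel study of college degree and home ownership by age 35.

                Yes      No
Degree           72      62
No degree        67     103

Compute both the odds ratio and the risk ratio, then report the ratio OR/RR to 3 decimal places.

Cells: a = 72, b = 62, c = 67, d = 103.
OR = (72·103)/(62·67) = 7416/4154 = 1.78527
Risk in exposed = 72/134 = 0.53731; risk in unexposed = 67/170 = 0.39412; RR = 1.36333
OR/RR = 1.78527 / 1.36333 = 1.30949
The outcome is not rare, so the OR lies further from 1 than the RR.

1.309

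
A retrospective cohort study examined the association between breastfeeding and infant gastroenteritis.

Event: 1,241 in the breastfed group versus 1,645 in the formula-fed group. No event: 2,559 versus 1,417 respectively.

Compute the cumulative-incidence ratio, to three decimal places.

From the description: a = 1241, b = 2559, c = 1645, d = 1417.
Risk in exposed = 1241/3800 = 0.32658; risk in unexposed = 1645/3062 = 0.53723.
RR = 0.32658 / 0.53723 = 0.60789
The risk is 39% lower among the exposed than among the unexposed.

0.608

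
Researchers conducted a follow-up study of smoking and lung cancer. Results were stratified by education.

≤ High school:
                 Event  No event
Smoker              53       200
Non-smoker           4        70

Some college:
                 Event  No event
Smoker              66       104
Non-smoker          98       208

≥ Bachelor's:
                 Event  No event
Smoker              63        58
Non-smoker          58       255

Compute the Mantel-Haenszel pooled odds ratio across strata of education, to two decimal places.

OR_MH = Σ(aᵢdᵢ/nᵢ) / Σ(bᵢcᵢ/nᵢ), where nᵢ is the stratum total.
Stratum 1 (≤ High school): n = 327; a·d/n = 53·70/327 = 11.3456; b·c/n = 200·4/327 = 2.4465
Stratum 2 (Some college): n = 476; a·d/n = 66·208/476 = 28.8403; b·c/n = 104·98/476 = 21.4118
Stratum 3 (≥ Bachelor's): n = 434; a·d/n = 63·255/434 = 37.0161; b·c/n = 58·58/434 = 7.7512
OR_MH = (11.3456 + 28.8403 + 37.0161) / (2.4465 + 21.4118 + 7.7512) = 77.2020 / 31.6094 = 2.44238

2.44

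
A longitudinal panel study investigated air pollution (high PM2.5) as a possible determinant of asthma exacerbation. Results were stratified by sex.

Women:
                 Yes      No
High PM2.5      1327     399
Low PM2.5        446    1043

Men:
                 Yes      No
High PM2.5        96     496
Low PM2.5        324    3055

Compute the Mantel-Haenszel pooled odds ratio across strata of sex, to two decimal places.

OR_MH = Σ(aᵢdᵢ/nᵢ) / Σ(bᵢcᵢ/nᵢ), where nᵢ is the stratum total.
Stratum 1 (Women): n = 3215; a·d/n = 1327·1043/3215 = 430.5011; b·c/n = 399·446/3215 = 55.3512
Stratum 2 (Men): n = 3971; a·d/n = 96·3055/3971 = 73.8555; b·c/n = 496·324/3971 = 40.4694
OR_MH = (430.5011 + 73.8555) / (55.3512 + 40.4694) = 504.3565 / 95.8206 = 5.26355

5.26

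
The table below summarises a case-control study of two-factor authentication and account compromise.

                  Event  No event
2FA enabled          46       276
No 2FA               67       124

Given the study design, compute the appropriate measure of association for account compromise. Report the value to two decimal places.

Cells: a = 46, b = 276, c = 67, d = 124.
This is a case-control study: participants were sampled on outcome status, so risks in the source population cannot be estimated directly — relative risk is not valid here. The odds ratio is the appropriate measure.
OR = (a·d)/(b·c) = (46 × 124) / (276 × 67) = 5704 / 18492 = 0.30846

0.31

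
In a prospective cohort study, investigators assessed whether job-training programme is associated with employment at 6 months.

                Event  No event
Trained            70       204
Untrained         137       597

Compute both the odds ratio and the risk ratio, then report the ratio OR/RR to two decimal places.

Cells: a = 70, b = 204, c = 137, d = 597.
OR = (70·597)/(204·137) = 41790/27948 = 1.49528
Risk in exposed = 70/274 = 0.25547; risk in unexposed = 137/734 = 0.18665; RR = 1.36875
OR/RR = 1.49528 / 1.36875 = 1.09244
The outcome is not rare, so the OR lies further from 1 than the RR.

1.09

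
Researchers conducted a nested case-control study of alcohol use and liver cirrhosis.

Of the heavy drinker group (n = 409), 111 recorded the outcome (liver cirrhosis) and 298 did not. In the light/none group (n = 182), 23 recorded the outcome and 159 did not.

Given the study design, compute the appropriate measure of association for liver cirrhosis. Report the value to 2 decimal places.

2.57

From the description: a = 111, b = 298, c = 23, d = 159.
This is a nested case-control study: participants were sampled on outcome status, so risks in the source population cannot be estimated directly — relative risk is not valid here. The odds ratio is the appropriate measure.
OR = (a·d)/(b·c) = (111 × 159) / (298 × 23) = 17649 / 6854 = 2.57499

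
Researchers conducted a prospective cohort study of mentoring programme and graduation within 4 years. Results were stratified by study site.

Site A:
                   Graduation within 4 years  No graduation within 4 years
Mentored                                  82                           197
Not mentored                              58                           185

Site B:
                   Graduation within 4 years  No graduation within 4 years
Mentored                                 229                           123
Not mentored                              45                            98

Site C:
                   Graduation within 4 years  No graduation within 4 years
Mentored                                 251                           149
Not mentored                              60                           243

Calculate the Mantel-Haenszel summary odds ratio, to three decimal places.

OR_MH = Σ(aᵢdᵢ/nᵢ) / Σ(bᵢcᵢ/nᵢ), where nᵢ is the stratum total.
Stratum 1 (Site A): n = 522; a·d/n = 82·185/522 = 29.0613; b·c/n = 197·58/522 = 21.8889
Stratum 2 (Site B): n = 495; a·d/n = 229·98/495 = 45.3374; b·c/n = 123·45/495 = 11.1818
Stratum 3 (Site C): n = 703; a·d/n = 251·243/703 = 86.7610; b·c/n = 149·60/703 = 12.7169
OR_MH = (29.0613 + 45.3374 + 86.7610) / (21.8889 + 11.1818 + 12.7169) = 161.1597 / 45.7876 = 3.51972

3.520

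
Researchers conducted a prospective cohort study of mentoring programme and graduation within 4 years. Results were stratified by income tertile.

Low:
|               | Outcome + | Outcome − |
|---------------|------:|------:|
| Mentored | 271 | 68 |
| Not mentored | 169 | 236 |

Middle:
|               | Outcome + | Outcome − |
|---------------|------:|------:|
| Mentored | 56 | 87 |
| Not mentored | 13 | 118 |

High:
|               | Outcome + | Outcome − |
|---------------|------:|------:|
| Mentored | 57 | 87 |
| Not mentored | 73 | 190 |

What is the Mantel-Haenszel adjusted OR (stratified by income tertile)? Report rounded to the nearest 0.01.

OR_MH = Σ(aᵢdᵢ/nᵢ) / Σ(bᵢcᵢ/nᵢ), where nᵢ is the stratum total.
Stratum 1 (Low): n = 744; a·d/n = 271·236/744 = 85.9624; b·c/n = 68·169/744 = 15.4462
Stratum 2 (Middle): n = 274; a·d/n = 56·118/274 = 24.1168; b·c/n = 87·13/274 = 4.1277
Stratum 3 (High): n = 407; a·d/n = 57·190/407 = 26.6093; b·c/n = 87·73/407 = 15.6044
OR_MH = (85.9624 + 24.1168 + 26.6093) / (15.4462 + 4.1277 + 15.6044) = 136.6885 / 35.1784 = 3.88558

3.89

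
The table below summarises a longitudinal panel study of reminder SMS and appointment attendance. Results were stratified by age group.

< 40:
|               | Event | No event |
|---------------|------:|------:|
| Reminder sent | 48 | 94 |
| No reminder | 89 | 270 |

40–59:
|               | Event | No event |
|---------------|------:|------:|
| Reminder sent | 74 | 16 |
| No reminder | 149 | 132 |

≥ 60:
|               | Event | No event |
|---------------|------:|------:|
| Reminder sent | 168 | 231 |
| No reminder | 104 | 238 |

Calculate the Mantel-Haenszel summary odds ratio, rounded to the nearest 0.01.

OR_MH = Σ(aᵢdᵢ/nᵢ) / Σ(bᵢcᵢ/nᵢ), where nᵢ is the stratum total.
Stratum 1 (< 40): n = 501; a·d/n = 48·270/501 = 25.8683; b·c/n = 94·89/501 = 16.6986
Stratum 2 (40–59): n = 371; a·d/n = 74·132/371 = 26.3288; b·c/n = 16·149/371 = 6.4259
Stratum 3 (≥ 60): n = 741; a·d/n = 168·238/741 = 53.9595; b·c/n = 231·104/741 = 32.4211
OR_MH = (25.8683 + 26.3288 + 53.9595) / (16.6986 + 6.4259 + 32.4211) = 106.1566 / 55.5455 = 1.91116

1.91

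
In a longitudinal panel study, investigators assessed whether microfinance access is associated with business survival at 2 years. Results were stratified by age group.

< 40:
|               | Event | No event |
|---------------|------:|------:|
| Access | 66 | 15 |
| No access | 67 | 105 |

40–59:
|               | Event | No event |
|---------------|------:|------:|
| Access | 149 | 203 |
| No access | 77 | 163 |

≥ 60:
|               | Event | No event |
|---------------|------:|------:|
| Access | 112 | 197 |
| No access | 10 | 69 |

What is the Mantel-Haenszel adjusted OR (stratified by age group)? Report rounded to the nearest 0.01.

2.49

OR_MH = Σ(aᵢdᵢ/nᵢ) / Σ(bᵢcᵢ/nᵢ), where nᵢ is the stratum total.
Stratum 1 (< 40): n = 253; a·d/n = 66·105/253 = 27.3913; b·c/n = 15·67/253 = 3.9723
Stratum 2 (40–59): n = 592; a·d/n = 149·163/592 = 41.0253; b·c/n = 203·77/592 = 26.4037
Stratum 3 (≥ 60): n = 388; a·d/n = 112·69/388 = 19.9175; b·c/n = 197·10/388 = 5.0773
OR_MH = (27.3913 + 41.0253 + 19.9175) / (3.9723 + 26.4037 + 5.0773) = 88.3342 / 35.4534 = 2.49156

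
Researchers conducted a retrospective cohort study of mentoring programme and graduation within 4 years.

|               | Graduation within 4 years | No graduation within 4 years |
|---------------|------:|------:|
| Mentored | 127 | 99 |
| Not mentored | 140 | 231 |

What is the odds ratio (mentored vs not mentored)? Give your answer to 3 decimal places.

Cells: a = 127, b = 99, c = 140, d = 231.
OR = (a·d)/(b·c) = (127 × 231) / (99 × 140) = 29337 / 13860 = 2.11667
The odds of graduation within 4 years are about 2.12 times as high in the mentored group.

2.117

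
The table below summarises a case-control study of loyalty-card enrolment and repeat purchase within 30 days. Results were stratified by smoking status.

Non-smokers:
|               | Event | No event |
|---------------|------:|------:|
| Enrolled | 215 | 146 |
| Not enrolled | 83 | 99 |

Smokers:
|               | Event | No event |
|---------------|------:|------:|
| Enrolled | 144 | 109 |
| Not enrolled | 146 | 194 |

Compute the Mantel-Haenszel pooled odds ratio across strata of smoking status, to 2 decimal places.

OR_MH = Σ(aᵢdᵢ/nᵢ) / Σ(bᵢcᵢ/nᵢ), where nᵢ is the stratum total.
Stratum 1 (Non-smokers): n = 543; a·d/n = 215·99/543 = 39.1989; b·c/n = 146·83/543 = 22.3168
Stratum 2 (Smokers): n = 593; a·d/n = 144·194/593 = 47.1096; b·c/n = 109·146/593 = 26.8364
OR_MH = (39.1989 + 47.1096) / (22.3168 + 26.8364) = 86.3085 / 49.1532 = 1.75591

1.76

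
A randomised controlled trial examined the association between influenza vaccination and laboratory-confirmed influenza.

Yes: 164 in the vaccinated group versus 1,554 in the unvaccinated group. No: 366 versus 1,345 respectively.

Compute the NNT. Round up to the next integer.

Risk in treated group = 164/530 = 0.30943; risk in control = 1554/2899 = 0.53605.
Absolute risk reduction = 0.53605 − 0.30943 = 0.22661
NNT = 1 / ARR = 1 / 0.22661 = 4.413 → round up → 5

5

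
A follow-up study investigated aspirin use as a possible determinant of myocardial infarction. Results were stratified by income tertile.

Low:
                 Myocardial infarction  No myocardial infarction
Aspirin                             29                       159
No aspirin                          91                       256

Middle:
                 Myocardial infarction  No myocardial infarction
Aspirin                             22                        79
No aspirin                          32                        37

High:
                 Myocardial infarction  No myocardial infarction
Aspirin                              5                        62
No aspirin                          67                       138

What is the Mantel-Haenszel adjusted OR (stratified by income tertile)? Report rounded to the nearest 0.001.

OR_MH = Σ(aᵢdᵢ/nᵢ) / Σ(bᵢcᵢ/nᵢ), where nᵢ is the stratum total.
Stratum 1 (Low): n = 535; a·d/n = 29·256/535 = 13.8766; b·c/n = 159·91/535 = 27.0449
Stratum 2 (Middle): n = 170; a·d/n = 22·37/170 = 4.7882; b·c/n = 79·32/170 = 14.8706
Stratum 3 (High): n = 272; a·d/n = 5·138/272 = 2.5368; b·c/n = 62·67/272 = 15.2721
OR_MH = (13.8766 + 4.7882 + 2.5368) / (27.0449 + 14.8706 + 15.2721) = 21.2016 / 57.1875 = 0.37074

0.371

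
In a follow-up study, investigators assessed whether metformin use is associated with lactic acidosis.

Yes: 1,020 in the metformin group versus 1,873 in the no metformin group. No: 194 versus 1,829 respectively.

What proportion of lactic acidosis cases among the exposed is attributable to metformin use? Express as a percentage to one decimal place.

39.8

From the description: a = 1020, b = 194, c = 1873, d = 1829.
Risk in exposed = 1020/1214 = 0.84020; risk in unexposed = 1873/3702 = 0.50594.
RR = 0.84020/0.50594 = 1.66066
AR% = (RR − 1)/RR × 100 = (1.66066 − 1)/1.66066 × 100 = 39.7829%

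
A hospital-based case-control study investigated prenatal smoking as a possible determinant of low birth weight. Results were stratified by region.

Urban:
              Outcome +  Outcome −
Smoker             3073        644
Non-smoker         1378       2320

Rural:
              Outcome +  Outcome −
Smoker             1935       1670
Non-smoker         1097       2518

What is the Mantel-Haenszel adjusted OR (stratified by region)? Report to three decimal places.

4.382

OR_MH = Σ(aᵢdᵢ/nᵢ) / Σ(bᵢcᵢ/nᵢ), where nᵢ is the stratum total.
Stratum 1 (Urban): n = 7415; a·d/n = 3073·2320/7415 = 961.4781; b·c/n = 644·1378/7415 = 119.6806
Stratum 2 (Rural): n = 7220; a·d/n = 1935·2518/7220 = 674.8380; b·c/n = 1670·1097/7220 = 253.7382
OR_MH = (961.4781 + 674.8380) / (119.6806 + 253.7382) = 1636.3160 / 373.4189 = 4.38199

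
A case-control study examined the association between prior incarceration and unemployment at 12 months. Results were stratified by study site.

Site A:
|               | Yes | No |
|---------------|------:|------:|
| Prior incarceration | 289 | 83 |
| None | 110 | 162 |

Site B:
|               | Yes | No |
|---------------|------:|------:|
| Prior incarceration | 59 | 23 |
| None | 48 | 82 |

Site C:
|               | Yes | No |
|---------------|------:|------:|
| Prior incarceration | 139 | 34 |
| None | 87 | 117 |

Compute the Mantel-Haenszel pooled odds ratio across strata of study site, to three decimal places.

OR_MH = Σ(aᵢdᵢ/nᵢ) / Σ(bᵢcᵢ/nᵢ), where nᵢ is the stratum total.
Stratum 1 (Site A): n = 644; a·d/n = 289·162/644 = 72.6988; b·c/n = 83·110/644 = 14.1770
Stratum 2 (Site B): n = 212; a·d/n = 59·82/212 = 22.8208; b·c/n = 23·48/212 = 5.2075
Stratum 3 (Site C): n = 377; a·d/n = 139·117/377 = 43.1379; b·c/n = 34·87/377 = 7.8462
OR_MH = (72.6988 + 22.8208 + 43.1379) / (14.1770 + 5.2075 + 7.8462) = 138.6574 / 27.2307 = 5.09195

5.092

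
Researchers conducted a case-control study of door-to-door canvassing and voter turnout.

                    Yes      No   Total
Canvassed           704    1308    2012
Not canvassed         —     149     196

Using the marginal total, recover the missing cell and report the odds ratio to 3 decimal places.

The missing cell is in the unexposed row: 196 − 149 = 47.
So a = 704, b = 1308, c = 47, d = 149.
OR = (a·d)/(b·c) = (704 × 149) / (1308 × 47) = 104896 / 61476 = 1.70629

1.706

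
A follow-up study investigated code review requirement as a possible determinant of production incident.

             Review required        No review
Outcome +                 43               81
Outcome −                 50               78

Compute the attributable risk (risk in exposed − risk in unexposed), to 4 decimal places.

Reading the table with exposure as columns: a = 43 (Review required, case), b = 50 (Review required, non-case), c = 81 (No review, case), d = 78.
Risk in exposed = 43/93 = 0.462366; risk in unexposed = 81/159 = 0.509434.
Risk difference = 0.462366 − 0.509434 = -0.047068

-0.0471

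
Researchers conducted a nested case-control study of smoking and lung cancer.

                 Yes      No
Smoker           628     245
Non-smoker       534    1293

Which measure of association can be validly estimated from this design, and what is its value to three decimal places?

6.207

Cells: a = 628, b = 245, c = 534, d = 1293.
This is a nested case-control study: participants were sampled on outcome status, so risks in the source population cannot be estimated directly — relative risk is not valid here. The odds ratio is the appropriate measure.
OR = (a·d)/(b·c) = (628 × 1293) / (245 × 534) = 812004 / 130830 = 6.20656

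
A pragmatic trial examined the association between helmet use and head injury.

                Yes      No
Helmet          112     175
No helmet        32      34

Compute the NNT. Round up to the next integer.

Risk in treated group = 112/287 = 0.39024; risk in control = 32/66 = 0.48485.
Absolute risk reduction = 0.48485 − 0.39024 = 0.09460
NNT = 1 / ARR = 1 / 0.09460 = 10.570 → round up → 11

11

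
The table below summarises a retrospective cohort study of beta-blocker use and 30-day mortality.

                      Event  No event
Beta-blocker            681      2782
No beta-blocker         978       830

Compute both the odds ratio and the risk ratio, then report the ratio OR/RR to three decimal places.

Cells: a = 681, b = 2782, c = 978, d = 830.
OR = (681·830)/(2782·978) = 565230/2720796 = 0.20774
Risk in exposed = 681/3463 = 0.19665; risk in unexposed = 978/1808 = 0.54093; RR = 0.36354
OR/RR = 0.20774 / 0.36354 = 0.57145
The outcome is not rare, so the OR lies further from 1 than the RR.

0.571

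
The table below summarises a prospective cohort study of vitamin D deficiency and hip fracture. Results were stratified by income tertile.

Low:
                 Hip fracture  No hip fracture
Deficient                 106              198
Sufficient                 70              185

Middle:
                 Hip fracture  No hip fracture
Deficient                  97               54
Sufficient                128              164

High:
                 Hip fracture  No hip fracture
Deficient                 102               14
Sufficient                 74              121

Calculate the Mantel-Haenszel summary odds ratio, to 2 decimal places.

OR_MH = Σ(aᵢdᵢ/nᵢ) / Σ(bᵢcᵢ/nᵢ), where nᵢ is the stratum total.
Stratum 1 (Low): n = 559; a·d/n = 106·185/559 = 35.0805; b·c/n = 198·70/559 = 24.7943
Stratum 2 (Middle): n = 443; a·d/n = 97·164/443 = 35.9097; b·c/n = 54·128/443 = 15.6027
Stratum 3 (High): n = 311; a·d/n = 102·121/311 = 39.6849; b·c/n = 14·74/311 = 3.3312
OR_MH = (35.0805 + 35.9097 + 39.6849) / (24.7943 + 15.6027 + 3.3312) = 110.6751 / 43.7282 = 2.53098

2.53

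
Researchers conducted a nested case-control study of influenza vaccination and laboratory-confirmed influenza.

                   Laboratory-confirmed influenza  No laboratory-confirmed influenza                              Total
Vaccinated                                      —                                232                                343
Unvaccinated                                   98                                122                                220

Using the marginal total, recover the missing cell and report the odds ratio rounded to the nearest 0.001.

0.596

The missing cell is in the exposed row: 343 − 232 = 111.
So a = 111, b = 232, c = 98, d = 122.
OR = (a·d)/(b·c) = (111 × 122) / (232 × 98) = 13542 / 22736 = 0.59562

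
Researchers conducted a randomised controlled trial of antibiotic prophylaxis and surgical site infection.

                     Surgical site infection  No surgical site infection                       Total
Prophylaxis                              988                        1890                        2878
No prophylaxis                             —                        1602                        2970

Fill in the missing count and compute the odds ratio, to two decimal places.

The missing cell is in the unexposed row: 2970 − 1602 = 1368.
So a = 988, b = 1890, c = 1368, d = 1602.
OR = (a·d)/(b·c) = (988 × 1602) / (1890 × 1368) = 1582776 / 2585520 = 0.61217

0.61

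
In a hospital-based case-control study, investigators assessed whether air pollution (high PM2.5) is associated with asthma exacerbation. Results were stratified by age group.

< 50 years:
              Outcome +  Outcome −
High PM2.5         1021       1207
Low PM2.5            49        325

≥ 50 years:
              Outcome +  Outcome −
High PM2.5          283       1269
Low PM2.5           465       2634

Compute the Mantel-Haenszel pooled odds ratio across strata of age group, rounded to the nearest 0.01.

1.92

OR_MH = Σ(aᵢdᵢ/nᵢ) / Σ(bᵢcᵢ/nᵢ), where nᵢ is the stratum total.
Stratum 1 (< 50 years): n = 2602; a·d/n = 1021·325/2602 = 127.5269; b·c/n = 1207·49/2602 = 22.7298
Stratum 2 (≥ 50 years): n = 4651; a·d/n = 283·2634/4651 = 160.2713; b·c/n = 1269·465/4651 = 126.8727
OR_MH = (127.5269 + 160.2713) / (22.7298 + 126.8727) = 287.7982 / 149.6025 = 1.92375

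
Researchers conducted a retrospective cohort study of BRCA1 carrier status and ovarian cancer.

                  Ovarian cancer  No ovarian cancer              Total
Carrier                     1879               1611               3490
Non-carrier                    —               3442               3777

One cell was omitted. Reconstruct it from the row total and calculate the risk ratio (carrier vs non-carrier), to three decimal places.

6.070

The missing cell is in the unexposed row: 3777 − 3442 = 335.
So a = 1879, b = 1611, c = 335, d = 3442.
RR = [a/(a+b)] / [c/(c+d)] = (1879/3490) / (335/3777) = 0.53840/0.08869 = 6.07021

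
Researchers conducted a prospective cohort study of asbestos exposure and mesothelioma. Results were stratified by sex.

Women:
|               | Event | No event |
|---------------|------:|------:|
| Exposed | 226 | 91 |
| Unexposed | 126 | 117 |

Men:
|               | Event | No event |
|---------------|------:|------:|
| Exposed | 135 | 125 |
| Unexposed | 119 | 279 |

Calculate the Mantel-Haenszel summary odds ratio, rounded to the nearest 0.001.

2.425

OR_MH = Σ(aᵢdᵢ/nᵢ) / Σ(bᵢcᵢ/nᵢ), where nᵢ is the stratum total.
Stratum 1 (Women): n = 560; a·d/n = 226·117/560 = 47.2179; b·c/n = 91·126/560 = 20.4750
Stratum 2 (Men): n = 658; a·d/n = 135·279/658 = 57.2416; b·c/n = 125·119/658 = 22.6064
OR_MH = (47.2179 + 57.2416) / (20.4750 + 22.6064) = 104.4595 / 43.0814 = 2.42470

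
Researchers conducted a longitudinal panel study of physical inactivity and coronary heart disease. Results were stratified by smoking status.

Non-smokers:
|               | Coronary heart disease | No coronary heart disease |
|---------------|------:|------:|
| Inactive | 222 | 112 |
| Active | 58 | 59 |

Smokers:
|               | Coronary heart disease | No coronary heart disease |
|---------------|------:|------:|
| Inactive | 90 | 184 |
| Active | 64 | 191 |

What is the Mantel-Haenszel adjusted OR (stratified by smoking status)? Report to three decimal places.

OR_MH = Σ(aᵢdᵢ/nᵢ) / Σ(bᵢcᵢ/nᵢ), where nᵢ is the stratum total.
Stratum 1 (Non-smokers): n = 451; a·d/n = 222·59/451 = 29.0421; b·c/n = 112·58/451 = 14.4035
Stratum 2 (Smokers): n = 529; a·d/n = 90·191/529 = 32.4953; b·c/n = 184·64/529 = 22.2609
OR_MH = (29.0421 + 32.4953) / (14.4035 + 22.2609) = 61.5374 / 36.6644 = 1.67840

1.678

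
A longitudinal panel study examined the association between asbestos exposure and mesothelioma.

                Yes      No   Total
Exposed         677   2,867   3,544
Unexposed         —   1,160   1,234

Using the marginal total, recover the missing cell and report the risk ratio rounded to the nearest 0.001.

The missing cell is in the unexposed row: 1234 − 1160 = 74.
So a = 677, b = 2867, c = 74, d = 1160.
RR = [a/(a+b)] / [c/(c+d)] = (677/3544) / (74/1234) = 0.19103/0.05997 = 3.18551

3.186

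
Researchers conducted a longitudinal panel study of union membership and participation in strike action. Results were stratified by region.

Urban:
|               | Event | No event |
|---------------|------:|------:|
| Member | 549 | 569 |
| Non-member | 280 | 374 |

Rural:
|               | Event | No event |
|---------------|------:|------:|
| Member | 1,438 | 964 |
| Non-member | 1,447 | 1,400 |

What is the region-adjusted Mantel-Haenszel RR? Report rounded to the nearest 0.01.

RR_MH = Σ(aᵢ·n₀ᵢ/nᵢ) / Σ(cᵢ·n₁ᵢ/nᵢ), with n₁ᵢ = aᵢ+bᵢ (exposed), n₀ᵢ = cᵢ+dᵢ (unexposed), nᵢ = n₁ᵢ+n₀ᵢ.
Stratum 1 (Urban): n₁ = 1118, n₀ = 654, n = 1772; a·n₀/n = 549·654/1772 = 202.6219; c·n₁/n = 280·1118/1772 = 176.6591
Stratum 2 (Rural): n₁ = 2402, n₀ = 2847, n = 5249; a·n₀/n = 1438·2847/5249 = 779.9554; c·n₁/n = 1447·2402/5249 = 662.1631
RR_MH = (202.6219 + 779.9554) / (176.6591 + 662.1631) = 982.5773 / 838.8222 = 1.17138

1.17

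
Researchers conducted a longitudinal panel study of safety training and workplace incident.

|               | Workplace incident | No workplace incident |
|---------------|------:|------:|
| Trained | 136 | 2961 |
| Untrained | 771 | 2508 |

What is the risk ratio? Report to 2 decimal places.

0.19

Cells: a = 136, b = 2961, c = 771, d = 2508.
Risk in exposed = 136/3097 = 0.04391; risk in unexposed = 771/3279 = 0.23513.
RR = 0.04391 / 0.23513 = 0.18676
The risk is 81% lower among the exposed than among the unexposed.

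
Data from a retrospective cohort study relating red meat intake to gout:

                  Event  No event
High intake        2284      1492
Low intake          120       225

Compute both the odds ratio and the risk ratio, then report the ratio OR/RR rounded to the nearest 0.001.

Cells: a = 2284, b = 1492, c = 120, d = 225.
OR = (2284·225)/(1492·120) = 513900/179040 = 2.87031
Risk in exposed = 2284/3776 = 0.60487; risk in unexposed = 120/345 = 0.34783; RR = 1.73901
OR/RR = 2.87031 / 1.73901 = 1.65054
The outcome is not rare, so the OR lies further from 1 than the RR.

1.651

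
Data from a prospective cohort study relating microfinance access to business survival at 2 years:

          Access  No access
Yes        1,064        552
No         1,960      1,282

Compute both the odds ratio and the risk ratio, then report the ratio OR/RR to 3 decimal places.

1.078

Reading the table with exposure as columns: a = 1064 (Access, case), b = 1960 (Access, non-case), c = 552 (No access, case), d = 1282.
OR = (1064·1282)/(1960·552) = 1364048/1081920 = 1.26077
Risk in exposed = 1064/3024 = 0.35185; risk in unexposed = 552/1834 = 0.30098; RR = 1.16902
OR/RR = 1.26077 / 1.16902 = 1.07849
The outcome is not rare, so the OR lies further from 1 than the RR.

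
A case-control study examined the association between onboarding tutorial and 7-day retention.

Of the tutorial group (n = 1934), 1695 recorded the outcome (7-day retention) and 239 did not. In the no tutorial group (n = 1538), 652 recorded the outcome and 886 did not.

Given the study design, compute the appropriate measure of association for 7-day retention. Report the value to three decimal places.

9.637

From the description: a = 1695, b = 239, c = 652, d = 886.
This is a case-control study: participants were sampled on outcome status, so risks in the source population cannot be estimated directly — relative risk is not valid here. The odds ratio is the appropriate measure.
OR = (a·d)/(b·c) = (1695 × 886) / (239 × 652) = 1501770 / 155828 = 9.63736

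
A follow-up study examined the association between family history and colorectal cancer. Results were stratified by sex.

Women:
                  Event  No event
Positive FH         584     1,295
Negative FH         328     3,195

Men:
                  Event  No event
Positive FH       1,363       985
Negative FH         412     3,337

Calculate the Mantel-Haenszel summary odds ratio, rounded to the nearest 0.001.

7.517

OR_MH = Σ(aᵢdᵢ/nᵢ) / Σ(bᵢcᵢ/nᵢ), where nᵢ is the stratum total.
Stratum 1 (Women): n = 5402; a·d/n = 584·3195/5402 = 345.4054; b·c/n = 1295·328/5402 = 78.6301
Stratum 2 (Men): n = 6097; a·d/n = 1363·3337/6097 = 745.9949; b·c/n = 985·412/6097 = 66.5606
OR_MH = (345.4054 + 745.9949) / (78.6301 + 66.5606) = 1091.4003 / 145.1907 = 7.51701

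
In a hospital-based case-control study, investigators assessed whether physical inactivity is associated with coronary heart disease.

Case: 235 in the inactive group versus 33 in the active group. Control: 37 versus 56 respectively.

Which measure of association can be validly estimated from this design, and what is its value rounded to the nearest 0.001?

10.778

From the description: a = 235, b = 37, c = 33, d = 56.
This is a hospital-based case-control study: participants were sampled on outcome status, so risks in the source population cannot be estimated directly — relative risk is not valid here. The odds ratio is the appropriate measure.
OR = (a·d)/(b·c) = (235 × 56) / (37 × 33) = 13160 / 1221 = 10.77805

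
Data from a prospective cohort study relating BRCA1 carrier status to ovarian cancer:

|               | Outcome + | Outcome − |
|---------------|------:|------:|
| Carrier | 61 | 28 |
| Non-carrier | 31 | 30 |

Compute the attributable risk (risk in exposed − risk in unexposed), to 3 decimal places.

0.177

Cells: a = 61, b = 28, c = 31, d = 30.
Risk in exposed = 61/89 = 0.685393; risk in unexposed = 31/61 = 0.508197.
Risk difference = 0.685393 − 0.508197 = 0.177197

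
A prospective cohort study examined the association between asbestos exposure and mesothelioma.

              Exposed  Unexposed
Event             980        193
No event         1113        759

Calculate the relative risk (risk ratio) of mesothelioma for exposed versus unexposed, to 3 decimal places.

Reading the table with exposure as columns: a = 980 (Exposed, case), b = 1113 (Exposed, non-case), c = 193 (Unexposed, case), d = 759.
Risk in exposed = 980/2093 = 0.46823; risk in unexposed = 193/952 = 0.20273.
RR = 0.46823 / 0.20273 = 2.30960
The risk among the exposed is 2.31 times that among the unexposed.

2.310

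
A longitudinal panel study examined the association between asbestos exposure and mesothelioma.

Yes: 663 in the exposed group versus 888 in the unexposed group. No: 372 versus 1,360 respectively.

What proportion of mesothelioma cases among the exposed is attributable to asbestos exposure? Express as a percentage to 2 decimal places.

38.33

From the description: a = 663, b = 372, c = 888, d = 1360.
Risk in exposed = 663/1035 = 0.64058; risk in unexposed = 888/2248 = 0.39502.
RR = 0.64058/0.39502 = 1.62165
AR% = (RR − 1)/RR × 100 = (1.62165 − 1)/1.62165 × 100 = 38.3343%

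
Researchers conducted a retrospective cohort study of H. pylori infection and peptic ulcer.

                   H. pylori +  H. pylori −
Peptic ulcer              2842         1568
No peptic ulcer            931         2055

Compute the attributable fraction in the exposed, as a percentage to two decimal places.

Reading the table with exposure as columns: a = 2842 (H. pylori +, case), b = 931 (H. pylori +, non-case), c = 1568 (H. pylori −, case), d = 2055.
Risk in exposed = 2842/3773 = 0.75325; risk in unexposed = 1568/3623 = 0.43279.
RR = 0.75325/0.43279 = 1.74044
AR% = (RR − 1)/RR × 100 = (1.74044 − 1)/1.74044 × 100 = 42.5433%

42.54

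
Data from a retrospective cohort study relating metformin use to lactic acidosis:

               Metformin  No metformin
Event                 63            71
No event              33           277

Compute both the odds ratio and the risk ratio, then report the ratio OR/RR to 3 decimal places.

Reading the table with exposure as columns: a = 63 (Metformin, case), b = 33 (Metformin, non-case), c = 71 (No metformin, case), d = 277.
OR = (63·277)/(33·71) = 17451/2343 = 7.44814
Risk in exposed = 63/96 = 0.65625; risk in unexposed = 71/348 = 0.20402; RR = 3.21655
OR/RR = 7.44814 / 3.21655 = 2.31557
The outcome is not rare, so the OR lies further from 1 than the RR.

2.316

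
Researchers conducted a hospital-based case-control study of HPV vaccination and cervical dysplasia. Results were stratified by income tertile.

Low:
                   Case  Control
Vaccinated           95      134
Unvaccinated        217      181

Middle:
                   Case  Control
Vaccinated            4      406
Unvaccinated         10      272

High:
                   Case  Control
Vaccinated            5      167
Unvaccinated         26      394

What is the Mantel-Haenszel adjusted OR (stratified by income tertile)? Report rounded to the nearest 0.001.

0.543

OR_MH = Σ(aᵢdᵢ/nᵢ) / Σ(bᵢcᵢ/nᵢ), where nᵢ is the stratum total.
Stratum 1 (Low): n = 627; a·d/n = 95·181/627 = 27.4242; b·c/n = 134·217/627 = 46.3764
Stratum 2 (Middle): n = 692; a·d/n = 4·272/692 = 1.5723; b·c/n = 406·10/692 = 5.8671
Stratum 3 (High): n = 592; a·d/n = 5·394/592 = 3.3277; b·c/n = 167·26/592 = 7.3345
OR_MH = (27.4242 + 1.5723 + 3.3277) / (46.3764 + 5.8671 + 7.3345) = 32.3242 / 59.5779 = 0.54255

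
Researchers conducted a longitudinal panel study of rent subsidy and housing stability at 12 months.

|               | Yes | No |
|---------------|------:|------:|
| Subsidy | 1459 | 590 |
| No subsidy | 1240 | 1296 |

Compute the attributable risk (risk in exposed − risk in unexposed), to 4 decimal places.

0.2231

Cells: a = 1459, b = 590, c = 1240, d = 1296.
Risk in exposed = 1459/2049 = 0.712055; risk in unexposed = 1240/2536 = 0.488959.
Risk difference = 0.712055 − 0.488959 = 0.223096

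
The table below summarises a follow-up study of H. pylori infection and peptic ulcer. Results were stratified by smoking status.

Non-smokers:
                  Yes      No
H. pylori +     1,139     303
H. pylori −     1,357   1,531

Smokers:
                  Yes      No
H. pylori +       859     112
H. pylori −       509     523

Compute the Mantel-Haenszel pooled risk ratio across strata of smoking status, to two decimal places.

1.72

RR_MH = Σ(aᵢ·n₀ᵢ/nᵢ) / Σ(cᵢ·n₁ᵢ/nᵢ), with n₁ᵢ = aᵢ+bᵢ (exposed), n₀ᵢ = cᵢ+dᵢ (unexposed), nᵢ = n₁ᵢ+n₀ᵢ.
Stratum 1 (Non-smokers): n₁ = 1442, n₀ = 2888, n = 4330; a·n₀/n = 1139·2888/4330 = 759.6841; c·n₁/n = 1357·1442/4330 = 451.9155
Stratum 2 (Smokers): n₁ = 971, n₀ = 1032, n = 2003; a·n₀/n = 859·1032/2003 = 442.5801; c·n₁/n = 509·971/2003 = 246.7494
RR_MH = (759.6841 + 442.5801) / (451.9155 + 246.7494) = 1202.2642 / 698.6648 = 1.72080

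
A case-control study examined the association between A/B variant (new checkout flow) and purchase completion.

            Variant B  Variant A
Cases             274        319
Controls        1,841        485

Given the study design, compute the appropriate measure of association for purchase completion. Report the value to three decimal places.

0.226

Reading the table with exposure as columns: a = 274 (Variant B, case), b = 1841 (Variant B, non-case), c = 319 (Variant A, case), d = 485.
This is a case-control study: participants were sampled on outcome status, so risks in the source population cannot be estimated directly — relative risk is not valid here. The odds ratio is the appropriate measure.
OR = (a·d)/(b·c) = (274 × 485) / (1841 × 319) = 132890 / 587279 = 0.22628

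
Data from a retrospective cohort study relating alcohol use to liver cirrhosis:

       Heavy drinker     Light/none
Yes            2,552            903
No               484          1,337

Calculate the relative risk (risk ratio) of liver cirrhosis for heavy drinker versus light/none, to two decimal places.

2.09

Reading the table with exposure as columns: a = 2552 (Heavy drinker, case), b = 484 (Heavy drinker, non-case), c = 903 (Light/none, case), d = 1337.
Risk in exposed = 2552/3036 = 0.84058; risk in unexposed = 903/2240 = 0.40313.
RR = 0.84058 / 0.40313 = 2.08516
The risk among the exposed is 2.09 times that among the unexposed.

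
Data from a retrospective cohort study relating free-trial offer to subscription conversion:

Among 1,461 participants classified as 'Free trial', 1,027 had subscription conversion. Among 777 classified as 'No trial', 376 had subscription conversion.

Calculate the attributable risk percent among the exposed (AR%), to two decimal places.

31.16

From the description: a = 1027, b = 434, c = 376, d = 401.
Risk in exposed = 1027/1461 = 0.70294; risk in unexposed = 376/777 = 0.48391.
RR = 0.70294/0.48391 = 1.45262
AR% = (RR − 1)/RR × 100 = (1.45262 − 1)/1.45262 × 100 = 31.1591%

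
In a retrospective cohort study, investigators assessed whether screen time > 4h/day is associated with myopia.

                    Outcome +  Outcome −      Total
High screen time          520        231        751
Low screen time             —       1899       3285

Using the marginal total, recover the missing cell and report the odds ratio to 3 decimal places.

3.084

The missing cell is in the unexposed row: 3285 − 1899 = 1386.
So a = 520, b = 231, c = 1386, d = 1899.
OR = (a·d)/(b·c) = (520 × 1899) / (231 × 1386) = 987480 / 320166 = 3.08428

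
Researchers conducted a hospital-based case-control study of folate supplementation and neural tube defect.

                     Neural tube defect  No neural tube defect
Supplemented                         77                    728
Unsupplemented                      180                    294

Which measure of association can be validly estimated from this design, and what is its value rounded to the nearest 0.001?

0.173

Cells: a = 77, b = 728, c = 180, d = 294.
This is a hospital-based case-control study: participants were sampled on outcome status, so risks in the source population cannot be estimated directly — relative risk is not valid here. The odds ratio is the appropriate measure.
OR = (a·d)/(b·c) = (77 × 294) / (728 × 180) = 22638 / 131040 = 0.17276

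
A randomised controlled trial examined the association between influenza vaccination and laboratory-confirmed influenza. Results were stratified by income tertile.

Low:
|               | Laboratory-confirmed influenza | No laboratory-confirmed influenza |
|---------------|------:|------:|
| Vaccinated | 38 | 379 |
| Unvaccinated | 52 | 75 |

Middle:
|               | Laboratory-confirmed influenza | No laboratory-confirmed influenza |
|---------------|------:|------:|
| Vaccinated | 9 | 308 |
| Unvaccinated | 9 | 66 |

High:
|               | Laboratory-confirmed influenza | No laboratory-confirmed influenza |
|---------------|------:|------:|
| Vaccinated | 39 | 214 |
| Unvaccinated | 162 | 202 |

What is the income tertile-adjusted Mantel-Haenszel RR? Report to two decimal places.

0.30

RR_MH = Σ(aᵢ·n₀ᵢ/nᵢ) / Σ(cᵢ·n₁ᵢ/nᵢ), with n₁ᵢ = aᵢ+bᵢ (exposed), n₀ᵢ = cᵢ+dᵢ (unexposed), nᵢ = n₁ᵢ+n₀ᵢ.
Stratum 1 (Low): n₁ = 417, n₀ = 127, n = 544; a·n₀/n = 38·127/544 = 8.8713; c·n₁/n = 52·417/544 = 39.8603
Stratum 2 (Middle): n₁ = 317, n₀ = 75, n = 392; a·n₀/n = 9·75/392 = 1.7219; c·n₁/n = 9·317/392 = 7.2781
Stratum 3 (High): n₁ = 253, n₀ = 364, n = 617; a·n₀/n = 39·364/617 = 23.0081; c·n₁/n = 162·253/617 = 66.4279
RR_MH = (8.8713 + 1.7219 + 23.0081) / (39.8603 + 7.2781 + 66.4279) = 33.6014 / 113.5662 = 0.29587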